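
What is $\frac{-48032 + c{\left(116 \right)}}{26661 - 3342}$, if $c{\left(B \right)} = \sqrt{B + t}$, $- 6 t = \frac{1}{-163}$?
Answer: $- \frac{48032}{23319} + \frac{\sqrt{110953122}}{22805982} \approx -2.0593$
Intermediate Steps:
$t = \frac{1}{978}$ ($t = - \frac{1}{6 \left(-163\right)} = \left(- \frac{1}{6}\right) \left(- \frac{1}{163}\right) = \frac{1}{978} \approx 0.0010225$)
$c{\left(B \right)} = \sqrt{\frac{1}{978} + B}$ ($c{\left(B \right)} = \sqrt{B + \frac{1}{978}} = \sqrt{\frac{1}{978} + B}$)
$\frac{-48032 + c{\left(116 \right)}}{26661 - 3342} = \frac{-48032 + \frac{\sqrt{978 + 956484 \cdot 116}}{978}}{26661 - 3342} = \frac{-48032 + \frac{\sqrt{978 + 110952144}}{978}}{23319} = \left(-48032 + \frac{\sqrt{110953122}}{978}\right) \frac{1}{23319} = - \frac{48032}{23319} + \frac{\sqrt{110953122}}{22805982}$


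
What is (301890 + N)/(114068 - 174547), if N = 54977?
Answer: -356867/60479 ≈ -5.9007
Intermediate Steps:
(301890 + N)/(114068 - 174547) = (301890 + 54977)/(114068 - 174547) = 356867/(-60479) = 356867*(-1/60479) = -356867/60479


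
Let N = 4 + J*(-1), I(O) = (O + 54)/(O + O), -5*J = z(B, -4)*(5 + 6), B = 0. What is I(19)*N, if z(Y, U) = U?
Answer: -876/95 ≈ -9.2211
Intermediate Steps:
J = 44/5 (J = -(-4)*(5 + 6)/5 = -(-4)*11/5 = -⅕*(-44) = 44/5 ≈ 8.8000)
I(O) = (54 + O)/(2*O) (I(O) = (54 + O)/((2*O)) = (54 + O)*(1/(2*O)) = (54 + O)/(2*O))
N = -24/5 (N = 4 + (44/5)*(-1) = 4 - 44/5 = -24/5 ≈ -4.8000)
I(19)*N = ((½)*(54 + 19)/19)*(-24/5) = ((½)*(1/19)*73)*(-24/5) = (73/38)*(-24/5) = -876/95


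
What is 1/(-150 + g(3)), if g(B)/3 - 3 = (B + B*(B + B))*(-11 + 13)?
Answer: -1/15 ≈ -0.066667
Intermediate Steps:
g(B) = 9 + 6*B + 12*B**2 (g(B) = 9 + 3*((B + B*(B + B))*(-11 + 13)) = 9 + 3*((B + B*(2*B))*2) = 9 + 3*((B + 2*B**2)*2) = 9 + 3*(2*B + 4*B**2) = 9 + (6*B + 12*B**2) = 9 + 6*B + 12*B**2)
1/(-150 + g(3)) = 1/(-150 + (9 + 6*3 + 12*3**2)) = 1/(-150 + (9 + 18 + 12*9)) = 1/(-150 + (9 + 18 + 108)) = 1/(-150 + 135) = 1/(-15) = -1/15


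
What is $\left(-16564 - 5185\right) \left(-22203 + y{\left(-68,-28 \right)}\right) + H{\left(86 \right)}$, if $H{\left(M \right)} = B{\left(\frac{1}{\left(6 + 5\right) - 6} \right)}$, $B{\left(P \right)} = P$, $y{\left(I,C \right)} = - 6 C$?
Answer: $\frac{2396196076}{5} \approx 4.7924 \cdot 10^{8}$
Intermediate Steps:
$H{\left(M \right)} = \frac{1}{5}$ ($H{\left(M \right)} = \frac{1}{\left(6 + 5\right) - 6} = \frac{1}{11 - 6} = \frac{1}{5}$)
$\left(-16564 - 5185\right) \left(-22203 + y{\left(-68,-28 \right)}\right) + H{\left(86 \right)} = \left(-16564 - 5185\right) \left(-22203 - -168\right) + \frac{1}{5} = - 21749 \left(-22203 + 168\right) + \frac{1}{5} = \left(-21749\right) \left(-22035\right) + \frac{1}{5} = 479239215 + \frac{1}{5} = \frac{2396196076}{5}$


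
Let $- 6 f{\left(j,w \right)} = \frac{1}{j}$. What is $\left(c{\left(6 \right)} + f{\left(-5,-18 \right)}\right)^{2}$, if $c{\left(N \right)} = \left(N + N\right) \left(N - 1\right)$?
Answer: $\frac{3243601}{900} \approx 3604.0$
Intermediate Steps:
$f{\left(j,w \right)} = - \frac{1}{6 j}$
$c{\left(N \right)} = 2 N \left(-1 + N\right)$
$\left(c{\left(6 \right)} + f{\left(-5,-18 \right)}\right)^{2} = \left(2 \cdot 6 \left(-1 + 6\right) - \frac{1}{6 \left(-5\right)}\right)^{2} = \left(2 \cdot 6 \cdot 5 - - \frac{1}{30}\right)^{2} = \left(60 + \frac{1}{30}\right)^{2} = \left(\frac{1801}{30}\right)^{2} = \frac{3243601}{900}$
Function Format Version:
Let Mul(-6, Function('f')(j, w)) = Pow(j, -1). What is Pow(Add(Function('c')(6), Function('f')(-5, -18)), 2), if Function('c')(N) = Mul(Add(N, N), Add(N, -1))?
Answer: Rational(3243601, 900) ≈ 3604.0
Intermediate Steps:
Function('f')(j, w) = Mul(Rational(-1, 6), Pow(j, -1))
Function('c')(N) = Mul(2, N, Add(-1, N)) (Function('c')(N) = Mul(Mul(2, N), Add(-1, N)) = Mul(2, N, Add(-1, N)))
Pow(Add(Function('c')(6), Function('f')(-5, -18)), 2) = Pow(Add(Mul(2, 6, Add(-1, 6)), Mul(Rational(-1, 6), Pow(-5, -1))), 2) = Pow(Add(Mul(2, 6, 5), Mul(Rational(-1, 6), Rational(-1, 5))), 2) = Pow(Add(60, Rational(1, 30)), 2) = Pow(Rational(1801, 30), 2) = Rational(3243601, 900)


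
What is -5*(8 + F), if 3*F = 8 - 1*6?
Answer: -130/3 ≈ -43.333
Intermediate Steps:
F = ⅔ (F = (8 - 1*6)/3 = (8 - 6)/3 = (⅓)*2 = ⅔ ≈ 0.66667)
-5*(8 + F) = -5*(8 + ⅔) = -5*26/3 = -130/3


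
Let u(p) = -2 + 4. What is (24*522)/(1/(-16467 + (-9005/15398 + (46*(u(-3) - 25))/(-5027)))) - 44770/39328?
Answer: -157007781074139931273/761053294672 ≈ -2.0630e+8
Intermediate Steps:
u(p) = 2
(24*522)/(1/(-16467 + (-9005/15398 + (46*(u(-3) - 25))/(-5027)))) - 44770/39328 = (24*522)/(1/(-16467 + (-9005/15398 + (46*(2 - 25))/(-5027)))) - 44770/39328 = 12528/(1/(-16467 + (-9005*1/15398 + (46*(-23))*(-1/5027)))) - 44770*1/39328 = 12528/(1/(-16467 + (-9005/15398 - 1058*(-1/5027)))) - 22385/19664 = 12528/(1/(-16467 + (-9005/15398 + 1058/5027))) - 22385/19664 = 12528/(1/(-16467 - 28977051/77405746)) - 22385/19664 = 12528/(1/(-1274669396433/77405746)) - 22385/19664 = 12528/(-77405746/1274669396433) - 22385/19664 = 12528*(-1274669396433/77405746) - 22385/19664 = -7984529099256312/38702873 - 22385/19664 = -157007781074139931273/761053294672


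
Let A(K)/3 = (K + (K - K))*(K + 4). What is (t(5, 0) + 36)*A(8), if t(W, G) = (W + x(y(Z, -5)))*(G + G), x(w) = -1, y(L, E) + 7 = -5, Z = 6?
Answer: 10368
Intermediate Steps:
y(L, E) = -12 (y(L, E) = -7 - 5 = -12)
A(K) = 3*K*(4 + K) (A(K) = 3*((K + (K - K))*(K + 4)) = 3*((K + 0)*(4 + K)) = 3*(K*(4 + K)) = 3*K*(4 + K))
t(W, G) = 2*G*(-1 + W) (t(W, G) = (W - 1)*(G + G) = (-1 + W)*(2*G) = 2*G*(-1 + W))
(t(5, 0) + 36)*A(8) = (2*0*(-1 + 5) + 36)*(3*8*(4 + 8)) = (2*0*4 + 36)*(3*8*12) = (0 + 36)*288 = 36*288 = 10368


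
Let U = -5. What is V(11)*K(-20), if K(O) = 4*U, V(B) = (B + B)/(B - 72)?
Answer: 440/61 ≈ 7.2131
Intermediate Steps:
V(B) = 2*B/(-72 + B) (V(B) = (2*B)/(-72 + B) = 2*B/(-72 + B))
K(O) = -20 (K(O) = 4*(-5) = -20)
V(11)*K(-20) = (2*11/(-72 + 11))*(-20) = (2*11/(-61))*(-20) = (2*11*(-1/61))*(-20) = -22/61*(-20) = 440/61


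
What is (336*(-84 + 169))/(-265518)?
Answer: -4760/44253 ≈ -0.10756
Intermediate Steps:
(336*(-84 + 169))/(-265518) = (336*85)*(-1/265518) = 28560*(-1/265518) = -4760/44253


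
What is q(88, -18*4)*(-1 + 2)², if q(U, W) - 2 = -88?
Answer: -86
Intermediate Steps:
q(U, W) = -86 (q(U, W) = 2 - 88 = -86)
q(88, -18*4)*(-1 + 2)² = -86*(-1 + 2)² = -86*1² = -86*1 = -86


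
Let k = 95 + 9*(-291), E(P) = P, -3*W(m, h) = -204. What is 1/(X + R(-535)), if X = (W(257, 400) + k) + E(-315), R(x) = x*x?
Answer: 1/283454 ≈ 3.5279e-6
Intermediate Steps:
R(x) = x²
W(m, h) = 68 (W(m, h) = -⅓*(-204) = 68)
k = -2524 (k = 95 - 2619 = -2524)
X = -2771 (X = (68 - 2524) - 315 = -2456 - 315 = -2771)
1/(X + R(-535)) = 1/(-2771 + (-535)²) = 1/(-2771 + 286225) = 1/283454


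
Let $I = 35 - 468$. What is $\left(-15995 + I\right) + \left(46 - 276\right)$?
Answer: $-16658$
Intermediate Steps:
$I = -433$ ($I = 35 - 468 = -433$)
$\left(-15995 + I\right) + \left(46 - 276\right) = \left(-15995 - 433\right) + \left(46 - 276\right) = -16428 + \left(46 - 276\right) = -16428 - 230 = -16658$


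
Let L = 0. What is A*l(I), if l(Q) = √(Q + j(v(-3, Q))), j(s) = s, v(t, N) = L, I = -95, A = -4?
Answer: -4*I*√95 ≈ -38.987*I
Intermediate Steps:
v(t, N) = 0
l(Q) = √Q (l(Q) = √(Q + 0) = √Q)
A*l(I) = -4*I*√95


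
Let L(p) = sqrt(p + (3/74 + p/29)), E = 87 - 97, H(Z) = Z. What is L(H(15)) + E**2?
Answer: 100 + sqrt(71648502)/2146 ≈ 103.94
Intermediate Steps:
E = -10
L(p) = sqrt(3/74 + 30*p/29) (L(p) = sqrt(p + (3*(1/74) + p*(1/29))) = sqrt(p + (3/74 + p/29)) = sqrt(3/74 + 30*p/29))
L(H(15)) + E**2 = sqrt(186702 + 4764120*15)/2146 + (-10)**2 = sqrt(186702 + 71461800)/2146 + 100 = sqrt(71648502)/2146 + 100 = 100 + sqrt(71648502)/2146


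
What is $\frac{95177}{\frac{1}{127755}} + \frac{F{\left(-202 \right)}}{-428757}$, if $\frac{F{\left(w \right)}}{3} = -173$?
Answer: $\frac{1737800375456738}{142919} \approx 1.2159 \cdot 10^{10}$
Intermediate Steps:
$F{\left(w \right)} = -519$ ($F{\left(w \right)} = 3 \left(-173\right) = -519$)
$\frac{95177}{\frac{1}{127755}} + \frac{F{\left(-202 \right)}}{-428757} = \frac{95177}{\frac{1}{127755}} - \frac{519}{-428757} = 95177 \frac{1}{\frac{1}{127755}} - - \frac{173}{142919} = 95177 \cdot 127755 + \frac{173}{142919} = 12159337635 + \frac{173}{142919} = \frac{1737800375456738}{142919}$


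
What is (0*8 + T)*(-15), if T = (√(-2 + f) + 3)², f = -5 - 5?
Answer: 45 - 180*I*√3 ≈ 45.0 - 311.77*I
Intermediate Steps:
f = -10
T = (3 + 2*I*√3)² (T = (√(-2 - 10) + 3)² = (√(-12) + 3)² = (2*I*√3 + 3)² = (3 + 2*I*√3)² ≈ -3.0 + 20.785*I)
(0*8 + T)*(-15) = (0*8 + (-3 + 12*I*√3))*(-15) = (0 + (-3 + 12*I*√3))*(-15) = (-3 + 12*I*√3)*(-15) = 45 - 180*I*√3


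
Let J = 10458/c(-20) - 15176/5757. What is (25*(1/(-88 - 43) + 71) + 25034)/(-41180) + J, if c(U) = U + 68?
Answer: 13328739238379/62113194120 ≈ 214.59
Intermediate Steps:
c(U) = 68 + U
J = 9913043/46056 (J = 10458/(68 - 20) - 15176/5757 = 10458/48 - 15176*1/5757 = 10458*(1/48) - 15176/5757 = 1743/8 - 15176/5757 = 9913043/46056 ≈ 215.24)
(25*(1/(-88 - 43) + 71) + 25034)/(-41180) + J = (25*(1/(-88 - 43) + 71) + 25034)/(-41180) + 9913043/46056 = (25*(1/(-131) + 71) + 25034)*(-1/41180) + 9913043/46056 = (25*(-1/131 + 71) + 25034)*(-1/41180) + 9913043/46056 = (25*(9300/131) + 25034)*(-1/41180) + 9913043/46056 = (232500/131 + 25034)*(-1/41180) + 9913043/46056 = (3511954/131)*(-1/41180) + 9913043/46056 = -1755977/2697290 + 9913043/46056 = 13328739238379/62113194120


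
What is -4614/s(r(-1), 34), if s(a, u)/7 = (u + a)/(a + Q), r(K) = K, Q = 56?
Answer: -7690/7 ≈ -1098.6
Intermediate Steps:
s(a, u) = 7*(a + u)/(56 + a) (s(a, u) = 7*((u + a)/(a + 56)) = 7*((a + u)/(56 + a)) = 7*(a + u)/(56 + a))
-4614/s(r(-1), 34) = -4614*(56 - 1)/(7*(-1 + 34)) = -4614/(7*33/55) = -4614/(7*(1/55)*33) = -4614/21/5 = -4614*5/21 = -7690/7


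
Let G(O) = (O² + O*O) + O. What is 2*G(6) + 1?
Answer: 157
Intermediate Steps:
G(O) = O + 2*O² (G(O) = (O² + O²) + O = 2*O² + O = O + 2*O²)
2*G(6) + 1 = 2*(6*(1 + 2*6)) + 1 = 2*(6*(1 + 12)) + 1 = 2*(6*13) + 1 = 2*78 + 1 = 156 + 1 = 157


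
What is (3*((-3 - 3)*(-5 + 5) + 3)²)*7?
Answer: 189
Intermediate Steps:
(3*((-3 - 3)*(-5 + 5) + 3)²)*7 = (3*(-6*0 + 3)²)*7 = (3*(0 + 3)²)*7 = (3*3²)*7 = (3*9)*7 = 27*7 = 189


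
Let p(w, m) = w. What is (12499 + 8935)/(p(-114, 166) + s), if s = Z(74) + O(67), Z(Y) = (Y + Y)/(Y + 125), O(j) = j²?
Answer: 4265366/870773 ≈ 4.8984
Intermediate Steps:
Z(Y) = 2*Y/(125 + Y) (Z(Y) = (2*Y)/(125 + Y) = 2*Y/(125 + Y))
s = 893459/199 (s = 2*74/(125 + 74) + 67² = 2*74/199 + 4489 = 2*74*(1/199) + 4489 = 148/199 + 4489 = 893459/199 ≈ 4489.7)
(12499 + 8935)/(p(-114, 166) + s) = (12499 + 8935)/(-114 + 893459/199) = 21434/(870773/199) = 21434*(199/870773) = 4265366/870773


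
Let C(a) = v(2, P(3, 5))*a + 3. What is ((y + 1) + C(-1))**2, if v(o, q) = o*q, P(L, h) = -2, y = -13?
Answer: 25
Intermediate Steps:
C(a) = 3 - 4*a (C(a) = (2*(-2))*a + 3 = -4*a + 3 = 3 - 4*a)
((y + 1) + C(-1))**2 = ((-13 + 1) + (3 - 4*(-1)))**2 = (-12 + (3 + 4))**2 = (-12 + 7)**2 = (-5)**2 = 25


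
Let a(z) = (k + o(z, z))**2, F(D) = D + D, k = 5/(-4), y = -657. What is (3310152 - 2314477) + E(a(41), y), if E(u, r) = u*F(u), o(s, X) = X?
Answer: 766575361/128 ≈ 5.9889e+6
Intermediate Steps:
k = -5/4 (k = 5*(-1/4) = -5/4 ≈ -1.2500)
F(D) = 2*D
a(z) = (-5/4 + z)**2
E(u, r) = 2*u**2 (E(u, r) = u*(2*u) = 2*u**2)
(3310152 - 2314477) + E(a(41), y) = (3310152 - 2314477) + 2*((-5 + 4*41)**2/16)**2 = 995675 + 2*((-5 + 164)**2/16)**2 = 995675 + 2*((1/16)*159**2)**2 = 995675 + 2*((1/16)*25281)**2 = 995675 + 2*(25281/16)**2 = 995675 + 2*(639128961/256) = 995675 + 639128961/128 = 766575361/128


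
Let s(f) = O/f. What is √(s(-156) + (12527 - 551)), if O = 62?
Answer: √72859566/78 ≈ 109.43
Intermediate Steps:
s(f) = 62/f
√(s(-156) + (12527 - 551)) = √(62/(-156) + (12527 - 551)) = √(62*(-1/156) + 11976) = √(-31/78 + 11976) = √(934097/78) = √72859566/78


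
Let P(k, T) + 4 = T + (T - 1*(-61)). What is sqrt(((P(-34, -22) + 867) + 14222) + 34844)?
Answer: sqrt(49946) ≈ 223.49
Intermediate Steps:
P(k, T) = 57 + 2*T (P(k, T) = -4 + (T + (T - 1*(-61))) = -4 + (T + (T + 61)) = -4 + (T + (61 + T)) = -4 + (61 + 2*T) = 57 + 2*T)
sqrt(((P(-34, -22) + 867) + 14222) + 34844) = sqrt((((57 + 2*(-22)) + 867) + 14222) + 34844) = sqrt((((57 - 44) + 867) + 14222) + 34844) = sqrt(((13 + 867) + 14222) + 34844) = sqrt((880 + 14222) + 34844) = sqrt(15102 + 34844) = sqrt(49946)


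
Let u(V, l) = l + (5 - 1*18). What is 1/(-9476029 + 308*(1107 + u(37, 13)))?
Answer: -1/9135073 ≈ -1.0947e-7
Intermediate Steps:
u(V, l) = -13 + l (u(V, l) = l + (5 - 18) = l - 13 = -13 + l)
1/(-9476029 + 308*(1107 + u(37, 13))) = 1/(-9476029 + 308*(1107 + (-13 + 13))) = 1/(-9476029 + 308*(1107 + 0)) = 1/(-9476029 + 308*1107) = 1/(-9476029 + 340956) = 1/(-9135073) = -1/9135073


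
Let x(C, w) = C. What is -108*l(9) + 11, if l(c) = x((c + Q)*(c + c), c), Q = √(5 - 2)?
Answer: -17485 - 1944*√3 ≈ -20852.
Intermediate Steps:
Q = √3 ≈ 1.7320
l(c) = 2*c*(c + √3) (l(c) = (c + √3)*(c + c) = (c + √3)*(2*c) = 2*c*(c + √3))
-108*l(9) + 11 = -216*9*(9 + √3) + 11 = -108*(162 + 18*√3) + 11 = (-17496 - 1944*√3) + 11 = -17485 - 1944*√3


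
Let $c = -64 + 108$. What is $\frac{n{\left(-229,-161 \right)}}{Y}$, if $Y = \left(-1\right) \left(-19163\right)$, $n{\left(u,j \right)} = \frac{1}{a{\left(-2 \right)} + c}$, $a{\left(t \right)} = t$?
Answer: $\frac{1}{804846} \approx 1.2425 \cdot 10^{-6}$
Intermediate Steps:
$c = 44$
$n{\left(u,j \right)} = \frac{1}{42}$ ($n{\left(u,j \right)} = \frac{1}{-2 + 44} = \frac{1}{42}$)
$Y = 19163$
$\frac{n{\left(-229,-161 \right)}}{Y} = \frac{1}{42 \cdot 19163} = \frac{1}{42} \cdot \frac{1}{19163} = \frac{1}{804846}$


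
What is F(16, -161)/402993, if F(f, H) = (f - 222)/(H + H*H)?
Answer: -103/5190549840 ≈ -1.9844e-8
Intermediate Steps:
F(f, H) = (-222 + f)/(H + H²)
F(16, -161)/402993 = ((-222 + 16)/((-161)*(1 - 161)))/402993 = -1/161*(-206)/(-160)*(1/402993) = -1/161*(-1/160)*(-206)*(1/402993) = -103/12880*1/402993 = -103/5190549840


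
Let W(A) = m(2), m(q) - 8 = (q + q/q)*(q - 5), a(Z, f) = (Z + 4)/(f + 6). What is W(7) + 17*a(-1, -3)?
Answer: 16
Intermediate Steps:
a(Z, f) = (4 + Z)/(6 + f)
m(q) = 8 + (1 + q)*(-5 + q) (m(q) = 8 + (q + q/q)*(q - 5) = 8 + (q + 1)*(-5 + q) = 8 + (1 + q)*(-5 + q))
W(A) = -1 (W(A) = 3 + 2² - 4*2 = 3 + 4 - 8 = -1)
W(7) + 17*a(-1, -3) = -1 + 17*((4 - 1)/(6 - 3)) = -1 + 17*(3/3) = -1 + 17*((⅓)*3) = -1 + 17*1 = -1 + 17 = 16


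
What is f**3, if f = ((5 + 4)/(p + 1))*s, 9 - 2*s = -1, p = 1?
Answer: 91125/8 ≈ 11391.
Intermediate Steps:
s = 5 (s = 9/2 - 1/2*(-1) = 9/2 + 1/2 = 5)
f = 45/2 (f = ((5 + 4)/(1 + 1))*5 = (9/2)*5 = 45/2 ≈ 22.500)
f**3 = (45/2)**3 = 91125/8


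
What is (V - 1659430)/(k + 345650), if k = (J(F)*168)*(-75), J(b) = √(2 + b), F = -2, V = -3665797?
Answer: -5325227/345650 ≈ -15.406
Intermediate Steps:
k = 0 (k = (√(2 - 2)*168)*(-75) = (√0*168)*(-75) = (0*168)*(-75) = 0*(-75) = 0)
(V - 1659430)/(k + 345650) = (-3665797 - 1659430)/(0 + 345650) = -5325227/345650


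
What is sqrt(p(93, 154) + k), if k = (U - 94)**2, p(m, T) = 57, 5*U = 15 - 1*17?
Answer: sqrt(224209)/5 ≈ 94.701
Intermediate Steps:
U = -2/5 (U = (15 - 1*17)/5 = (15 - 17)/5 = (1/5)*(-2) = -2/5 ≈ -0.40000)
k = 222784/25 (k = (-2/5 - 94)**2 = (-472/5)**2 = 222784/25 ≈ 8911.4)
sqrt(p(93, 154) + k) = sqrt(57 + 222784/25) = sqrt(224209/25) = sqrt(224209)/5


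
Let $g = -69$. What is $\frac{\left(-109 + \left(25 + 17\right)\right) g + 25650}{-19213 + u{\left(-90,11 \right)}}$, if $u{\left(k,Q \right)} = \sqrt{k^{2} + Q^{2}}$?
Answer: $- \frac{193878383}{123043716} - \frac{10091 \sqrt{8221}}{123043716} \approx -1.5831$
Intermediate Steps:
$u{\left(k,Q \right)} = \sqrt{Q^{2} + k^{2}}$
$\frac{\left(-109 + \left(25 + 17\right)\right) g + 25650}{-19213 + u{\left(-90,11 \right)}} = \frac{\left(-109 + \left(25 + 17\right)\right) \left(-69\right) + 25650}{-19213 + \sqrt{11^{2} + \left(-90\right)^{2}}} = \frac{\left(-109 + 42\right) \left(-69\right) + 25650}{-19213 + \sqrt{121 + 8100}} = \frac{\left(-67\right) \left(-69\right) + 25650}{-19213 + \sqrt{8221}} = \frac{4623 + 25650}{-19213 + \sqrt{8221}} = \frac{30273}{-19213 + \sqrt{8221}}$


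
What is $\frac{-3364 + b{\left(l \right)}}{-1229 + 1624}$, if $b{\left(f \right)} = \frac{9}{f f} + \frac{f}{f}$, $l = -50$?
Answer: $- \frac{8407491}{987500} \approx -8.5139$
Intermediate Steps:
$b{\left(f \right)} = 1 + \frac{9}{f^{2}}$ ($b{\left(f \right)} = \frac{9}{f^{2}} + 1 = 1 + \frac{9}{f^{2}}$)
$\frac{-3364 + b{\left(l \right)}}{-1229 + 1624} = \frac{-3364 + \left(1 + \frac{9}{2500}\right)}{-1229 + 1624} = \frac{-3364 + \left(1 + 9 \cdot \frac{1}{2500}\right)}{395} = \left(-3364 + \left(1 + \frac{9}{2500}\right)\right) \frac{1}{395} = \left(-3364 + \frac{2509}{2500}\right) \frac{1}{395} = \left(- \frac{8407491}{2500}\right) \frac{1}{395} = - \frac{8407491}{987500}$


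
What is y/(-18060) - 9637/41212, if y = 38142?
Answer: -145496027/62024060 ≈ -2.3458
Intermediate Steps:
y/(-18060) - 9637/41212 = 38142/(-18060) - 9637/41212 = 38142*(-1/18060) - 9637*1/41212 = -6357/3010 - 9637/41212 = -145496027/62024060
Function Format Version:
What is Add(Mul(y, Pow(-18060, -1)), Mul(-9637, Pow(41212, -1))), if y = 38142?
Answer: Rational(-145496027, 62024060) ≈ -2.3458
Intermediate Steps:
Add(Mul(y, Pow(-18060, -1)), Mul(-9637, Pow(41212, -1))) = Add(Mul(38142, Pow(-18060, -1)), Mul(-9637, Pow(41212, -1))) = Add(Mul(38142, Rational(-1, 18060)), Mul(-9637, Rational(1, 41212))) = Add(Rational(-6357, 3010), Rational(-9637, 41212)) = Rational(-145496027, 62024060)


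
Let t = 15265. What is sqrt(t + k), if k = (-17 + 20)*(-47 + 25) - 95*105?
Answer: 2*sqrt(1306) ≈ 72.277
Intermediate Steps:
k = -10041 (k = 3*(-22) - 9975 = -66 - 9975 = -10041)
sqrt(t + k) = sqrt(15265 - 10041) = sqrt(5224) = 2*sqrt(1306)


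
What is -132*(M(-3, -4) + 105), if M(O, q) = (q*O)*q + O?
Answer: -7128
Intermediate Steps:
M(O, q) = O + O*q² (M(O, q) = (O*q)*q + O = O*q² + O = O + O*q²)
-132*(M(-3, -4) + 105) = -132*(-3*(1 + (-4)²) + 105) = -132*(-3*(1 + 16) + 105) = -132*(-3*17 + 105) = -132*(-51 + 105) = -132*54 = -7128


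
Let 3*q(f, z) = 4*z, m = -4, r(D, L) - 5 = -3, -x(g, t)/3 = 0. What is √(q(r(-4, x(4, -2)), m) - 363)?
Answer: I*√3315/3 ≈ 19.192*I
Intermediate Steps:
x(g, t) = 0 (x(g, t) = -3*0 = 0)
r(D, L) = 2 (r(D, L) = 5 - 3 = 2)
q(f, z) = 4*z/3 (q(f, z) = (4*z)/3 = 4*z/3)
√(q(r(-4, x(4, -2)), m) - 363) = √((4/3)*(-4) - 363) = √(-16/3 - 363) = √(-1105/3) = I*√3315/3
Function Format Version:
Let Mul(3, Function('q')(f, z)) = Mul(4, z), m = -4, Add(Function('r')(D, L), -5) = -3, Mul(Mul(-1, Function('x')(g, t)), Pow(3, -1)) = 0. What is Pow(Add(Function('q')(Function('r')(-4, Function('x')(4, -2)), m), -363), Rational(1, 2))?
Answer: Mul(Rational(1, 3), I, Pow(3315, Rational(1, 2))) ≈ Mul(19.192, I)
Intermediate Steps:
Function('x')(g, t) = 0 (Function('x')(g, t) = Mul(-3, 0) = 0)
Function('r')(D, L) = 2 (Function('r')(D, L) = Add(5, -3) = 2)
Function('q')(f, z) = Mul(Rational(4, 3), z) (Function('q')(f, z) = Mul(Rational(1, 3), Mul(4, z)) = Mul(Rational(4, 3), z))
Pow(Add(Function('q')(Function('r')(-4, Function('x')(4, -2)), m), -363), Rational(1, 2)) = Pow(Add(Mul(Rational(4, 3), -4), -363), Rational(1, 2)) = Pow(Add(Rational(-16, 3), -363), Rational(1, 2)) = Pow(Rational(-1105, 3), Rational(1, 2)) = Mul(Rational(1, 3), I, Pow(3315, Rational(1, 2)))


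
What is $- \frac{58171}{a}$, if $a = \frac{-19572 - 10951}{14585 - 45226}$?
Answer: $- \frac{1782417611}{30523} \approx -58396.0$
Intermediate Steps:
$a = \frac{30523}{30641}$ ($a = - \frac{30523}{-30641} = \left(-30523\right) \left(- \frac{1}{30641}\right) = \frac{30523}{30641} \approx 0.99615$)
$- \frac{58171}{a} = - \frac{58171}{\frac{30523}{30641}} = \left(-58171\right) \frac{30641}{30523} = - \frac{1782417611}{30523}$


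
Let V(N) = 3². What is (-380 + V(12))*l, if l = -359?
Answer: 133189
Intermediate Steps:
V(N) = 9
(-380 + V(12))*l = (-380 + 9)*(-359) = -371*(-359) = 133189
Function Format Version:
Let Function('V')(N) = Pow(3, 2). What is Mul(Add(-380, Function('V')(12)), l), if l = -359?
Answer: 133189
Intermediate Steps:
Function('V')(N) = 9
Mul(Add(-380, Function('V')(12)), l) = Mul(Add(-380, 9), -359) = Mul(-371, -359) = 133189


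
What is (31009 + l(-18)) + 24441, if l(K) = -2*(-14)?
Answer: 55478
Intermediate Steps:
l(K) = 28
(31009 + l(-18)) + 24441 = (31009 + 28) + 24441 = 31037 + 24441 = 55478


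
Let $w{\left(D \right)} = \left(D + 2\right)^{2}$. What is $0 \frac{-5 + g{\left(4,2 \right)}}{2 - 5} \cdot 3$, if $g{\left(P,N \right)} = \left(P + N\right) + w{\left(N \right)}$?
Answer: $0$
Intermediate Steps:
$w{\left(D \right)} = \left(2 + D\right)^{2}$
$g{\left(P,N \right)} = N + P + \left(2 + N\right)^{2}$ ($g{\left(P,N \right)} = \left(P + N\right) + \left(2 + N\right)^{2} = \left(N + P\right) + \left(2 + N\right)^{2} = N + P + \left(2 + N\right)^{2}$)
$0 \frac{-5 + g{\left(4,2 \right)}}{2 - 5} \cdot 3 = 0 \frac{-5 + \left(2 + 4 + \left(2 + 2\right)^{2}\right)}{2 - 5} \cdot 3 = 0 \frac{-5 + \left(2 + 4 + 4^{2}\right)}{-3} \cdot 3 = 0 \left(-5 + \left(2 + 4 + 16\right)\right) \left(- \frac{1}{3}\right) 3 = 0 \left(-5 + 22\right) \left(- \frac{1}{3}\right) 3 = 0 \cdot 17 \left(- \frac{1}{3}\right) 3 = 0 \left(- \frac{17}{3}\right) 3 = 0 \cdot 3 = 0$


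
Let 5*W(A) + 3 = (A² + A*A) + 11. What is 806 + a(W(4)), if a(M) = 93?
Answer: 899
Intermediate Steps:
W(A) = 8/5 + 2*A²/5 (W(A) = -⅗ + ((A² + A*A) + 11)/5 = -⅗ + ((A² + A²) + 11)/5 = -⅗ + (2*A² + 11)/5 = -⅗ + (11 + 2*A²)/5 = -⅗ + (11/5 + 2*A²/5) = 8/5 + 2*A²/5)
806 + a(W(4)) = 806 + 93 = 899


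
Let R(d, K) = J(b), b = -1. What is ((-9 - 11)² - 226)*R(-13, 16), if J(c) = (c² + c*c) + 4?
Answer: 1044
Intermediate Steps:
J(c) = 4 + 2*c² (J(c) = (c² + c²) + 4 = 2*c² + 4 = 4 + 2*c²)
R(d, K) = 6 (R(d, K) = 4 + 2*(-1)² = 4 + 2*1 = 4 + 2 = 6)
((-9 - 11)² - 226)*R(-13, 16) = ((-9 - 11)² - 226)*6 = ((-20)² - 226)*6 = (400 - 226)*6 = 174*6 = 1044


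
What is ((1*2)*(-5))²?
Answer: 100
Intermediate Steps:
((1*2)*(-5))² = (2*(-5))² = (-10)² = 100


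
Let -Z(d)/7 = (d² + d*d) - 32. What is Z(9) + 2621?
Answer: 1711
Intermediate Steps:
Z(d) = 224 - 14*d² (Z(d) = -7*((d² + d*d) - 32) = -7*((d² + d²) - 32) = -7*(2*d² - 32) = -7*(-32 + 2*d²) = 224 - 14*d²)
Z(9) + 2621 = (224 - 14*9²) + 2621 = (224 - 14*81) + 2621 = (224 - 1134) + 2621 = -910 + 2621 = 1711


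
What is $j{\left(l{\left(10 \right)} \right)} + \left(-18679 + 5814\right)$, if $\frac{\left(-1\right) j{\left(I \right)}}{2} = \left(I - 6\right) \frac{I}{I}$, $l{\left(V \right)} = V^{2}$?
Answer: $-13053$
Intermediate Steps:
$j{\left(I \right)} = 12 - 2 I$ ($j{\left(I \right)} = - 2 \left(I - 6\right) \frac{I}{I} = - 2 \left(I - 6\right) 1 = - 2 \left(-6 + I\right) 1 = - 2 \left(-6 + I\right) = 12 - 2 I$)
$j{\left(l{\left(10 \right)} \right)} + \left(-18679 + 5814\right) = \left(12 - 2 \cdot 10^{2}\right) + \left(-18679 + 5814\right) = \left(12 - 200\right) - 12865 = -188 - 12865 = -13053$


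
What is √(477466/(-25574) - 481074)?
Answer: I*√78662196713177/12787 ≈ 693.61*I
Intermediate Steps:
√(477466/(-25574) - 481074) = √(477466*(-1/25574) - 481074) = √(-238733/12787 - 481074) = √(-6151731971/12787) = I*√78662196713177/12787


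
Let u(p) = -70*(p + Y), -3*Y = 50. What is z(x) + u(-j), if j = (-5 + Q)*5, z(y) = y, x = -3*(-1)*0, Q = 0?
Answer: -1750/3 ≈ -583.33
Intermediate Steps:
x = 0 (x = 3*0 = 0)
j = -25 (j = (-5 + 0)*5 = -5*5 = -25)
Y = -50/3 (Y = -⅓*50 = -50/3 ≈ -16.667)
u(p) = 3500/3 - 70*p (u(p) = -70*(p - 50/3) = -70*(-50/3 + p) = 3500/3 - 70*p)
z(x) + u(-j) = 0 + (3500/3 - (-70)*(-25)) = 0 + (3500/3 - 70*25) = 0 + (3500/3 - 1750) = 0 - 1750/3 = -1750/3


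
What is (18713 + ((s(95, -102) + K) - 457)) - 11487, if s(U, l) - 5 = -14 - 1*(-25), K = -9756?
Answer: -2971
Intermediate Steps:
s(U, l) = 16 (s(U, l) = 5 + (-14 - 1*(-25)) = 5 + (-14 + 25) = 5 + 11 = 16)
(18713 + ((s(95, -102) + K) - 457)) - 11487 = (18713 + ((16 - 9756) - 457)) - 11487 = (18713 + (-9740 - 457)) - 11487 = (18713 - 10197) - 11487 = 8516 - 11487 = -2971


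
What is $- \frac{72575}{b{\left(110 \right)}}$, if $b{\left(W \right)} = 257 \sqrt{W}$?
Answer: $- \frac{14515 \sqrt{110}}{5654} \approx -26.925$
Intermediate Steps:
$- \frac{72575}{b{\left(110 \right)}} = - \frac{72575}{257 \sqrt{110}} = - 72575 \frac{\sqrt{110}}{28270} = - \frac{14515 \sqrt{110}}{5654}$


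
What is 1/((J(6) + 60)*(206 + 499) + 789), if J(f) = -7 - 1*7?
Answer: 1/33219 ≈ 3.0103e-5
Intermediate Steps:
J(f) = -14 (J(f) = -7 - 7 = -14)
1/((J(6) + 60)*(206 + 499) + 789) = 1/((-14 + 60)*(206 + 499) + 789) = 1/(46*705 + 789) = 1/(32430 + 789) = 1/33219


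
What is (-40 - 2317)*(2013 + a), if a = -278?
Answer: -4089395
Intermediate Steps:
(-40 - 2317)*(2013 + a) = (-40 - 2317)*(2013 - 278) = -2357*1735 = -4089395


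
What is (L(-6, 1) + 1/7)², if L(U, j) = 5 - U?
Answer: 6084/49 ≈ 124.16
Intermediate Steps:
(L(-6, 1) + 1/7)² = ((5 - 1*(-6)) + 1/7)² = ((5 + 6) + ⅐)² = (11 + ⅐)² = (78/7)² = 6084/49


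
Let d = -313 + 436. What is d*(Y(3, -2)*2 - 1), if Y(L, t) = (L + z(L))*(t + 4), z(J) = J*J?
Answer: 5781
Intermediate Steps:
z(J) = J²
Y(L, t) = (4 + t)*(L + L²) (Y(L, t) = (L + L²)*(t + 4) = (L + L²)*(4 + t) = (4 + t)*(L + L²))
d = 123
d*(Y(3, -2)*2 - 1) = 123*((3*(4 - 2 + 4*3 + 3*(-2)))*2 - 1) = 123*((3*(4 - 2 + 12 - 6))*2 - 1) = 123*((3*8)*2 - 1) = 123*(24*2 - 1) = 123*(48 - 1) = 123*47 = 5781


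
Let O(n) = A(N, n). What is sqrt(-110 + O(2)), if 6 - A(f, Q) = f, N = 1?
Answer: I*sqrt(105) ≈ 10.247*I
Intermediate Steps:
A(f, Q) = 6 - f
O(n) = 5 (O(n) = 6 - 1*1 = 6 - 1 = 5)
sqrt(-110 + O(2)) = sqrt(-110 + 5) = sqrt(-105) = I*sqrt(105)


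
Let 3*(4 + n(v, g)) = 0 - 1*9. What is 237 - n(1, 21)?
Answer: 244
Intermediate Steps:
n(v, g) = -7 (n(v, g) = -4 + (0 - 1*9)/3 = -4 + (0 - 9)/3 = -4 + (1/3)*(-9) = -4 - 3 = -7)
237 - n(1, 21) = 237 - 1*(-7) = 237 + 7 = 244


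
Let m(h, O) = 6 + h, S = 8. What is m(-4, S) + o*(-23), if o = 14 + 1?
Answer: -343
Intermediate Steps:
o = 15
m(-4, S) + o*(-23) = (6 - 4) + 15*(-23) = 2 - 345 = -343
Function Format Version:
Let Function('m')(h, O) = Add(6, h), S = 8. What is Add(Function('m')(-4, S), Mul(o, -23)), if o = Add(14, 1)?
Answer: -343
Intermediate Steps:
o = 15
Add(Function('m')(-4, S), Mul(o, -23)) = Add(Add(6, -4), Mul(15, -23)) = Add(2, -345) = -343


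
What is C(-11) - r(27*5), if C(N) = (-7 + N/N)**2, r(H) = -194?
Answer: 230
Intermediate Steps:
C(N) = 36 (C(N) = (-7 + 1)**2 = (-6)**2 = 36)
C(-11) - r(27*5) = 36 - 1*(-194) = 36 + 194 = 230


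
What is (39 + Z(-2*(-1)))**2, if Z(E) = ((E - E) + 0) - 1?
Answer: 1444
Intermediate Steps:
Z(E) = -1 (Z(E) = (0 + 0) - 1 = 0 - 1 = -1)
(39 + Z(-2*(-1)))**2 = (39 - 1)**2 = 38**2 = 1444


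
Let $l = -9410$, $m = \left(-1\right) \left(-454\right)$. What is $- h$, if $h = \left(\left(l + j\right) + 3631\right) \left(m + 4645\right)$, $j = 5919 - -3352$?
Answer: $-17805708$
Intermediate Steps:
$m = 454$
$j = 9271$ ($j = 5919 + 3352 = 9271$)
$h = 17805708$ ($h = \left(\left(-9410 + 9271\right) + 3631\right) \left(454 + 4645\right) = \left(-139 + 3631\right) 5099 = 3492 \cdot 5099 = 17805708$)
$- h = \left(-1\right) 17805708 = -17805708$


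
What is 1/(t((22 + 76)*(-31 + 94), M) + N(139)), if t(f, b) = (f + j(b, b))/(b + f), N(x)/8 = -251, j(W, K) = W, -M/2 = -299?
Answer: -1/2007 ≈ -0.00049826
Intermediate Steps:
M = 598 (M = -2*(-299) = 598)
N(x) = -2008 (N(x) = 8*(-251) = -2008)
t(f, b) = 1 (t(f, b) = (f + b)/(b + f) = (b + f)/(b + f) = 1)
1/(t((22 + 76)*(-31 + 94), M) + N(139)) = 1/(1 - 2008) = 1/(-2007) = -1/2007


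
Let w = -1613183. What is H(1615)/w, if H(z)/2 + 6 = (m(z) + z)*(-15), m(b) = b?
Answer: 96912/1613183 ≈ 0.060075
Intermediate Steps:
H(z) = -12 - 60*z (H(z) = -12 + 2*((z + z)*(-15)) = -12 + 2*((2*z)*(-15)) = -12 + 2*(-30*z) = -12 - 60*z)
H(1615)/w = (-12 - 60*1615)/(-1613183) = (-12 - 96900)*(-1/1613183) = -96912*(-1/1613183) = 96912/1613183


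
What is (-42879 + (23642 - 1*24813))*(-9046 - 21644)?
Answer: 1351894500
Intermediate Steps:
(-42879 + (23642 - 1*24813))*(-9046 - 21644) = (-42879 + (23642 - 24813))*(-30690) = (-42879 - 1171)*(-30690) = -44050*(-30690) = 1351894500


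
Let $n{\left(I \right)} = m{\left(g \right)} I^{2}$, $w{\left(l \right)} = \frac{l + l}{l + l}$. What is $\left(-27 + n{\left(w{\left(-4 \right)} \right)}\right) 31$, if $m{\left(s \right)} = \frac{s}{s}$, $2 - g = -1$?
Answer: $-806$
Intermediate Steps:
$g = 3$ ($g = 2 - -1 = 2 + 1 = 3$)
$w{\left(l \right)} = 1$ ($w{\left(l \right)} = \frac{2 l}{2 l} = 2 l \frac{1}{2 l} = 1$)
$m{\left(s \right)} = 1$
$n{\left(I \right)} = I^{2}$ ($n{\left(I \right)} = 1 I^{2} = I^{2}$)
$\left(-27 + n{\left(w{\left(-4 \right)} \right)}\right) 31 = \left(-27 + 1^{2}\right) 31 = \left(-27 + 1\right) 31 = \left(-26\right) 31 = -806$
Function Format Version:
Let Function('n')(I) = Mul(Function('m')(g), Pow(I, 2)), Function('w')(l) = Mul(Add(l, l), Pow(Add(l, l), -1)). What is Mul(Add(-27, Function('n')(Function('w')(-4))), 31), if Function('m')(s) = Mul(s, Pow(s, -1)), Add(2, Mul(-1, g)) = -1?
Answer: -806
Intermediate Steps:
g = 3 (g = Add(2, Mul(-1, -1)) = Add(2, 1) = 3)
Function('w')(l) = 1 (Function('w')(l) = Mul(Mul(2, l), Pow(Mul(2, l), -1)) = Mul(Mul(2, l), Mul(Rational(1, 2), Pow(l, -1))) = 1)
Function('m')(s) = 1
Function('n')(I) = Pow(I, 2) (Function('n')(I) = Mul(1, Pow(I, 2)) = Pow(I, 2))
Mul(Add(-27, Function('n')(Function('w')(-4))), 31) = Mul(Add(-27, Pow(1, 2)), 31) = Mul(Add(-27, 1), 31) = Mul(-26, 31) = -806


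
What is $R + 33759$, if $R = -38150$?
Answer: $-4391$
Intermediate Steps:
$R + 33759 = -38150 + 33759 = -4391$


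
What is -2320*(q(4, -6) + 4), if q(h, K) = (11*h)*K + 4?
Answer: 593920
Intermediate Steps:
q(h, K) = 4 + 11*K*h (q(h, K) = 11*K*h + 4 = 4 + 11*K*h)
-2320*(q(4, -6) + 4) = -2320*((4 + 11*(-6)*4) + 4) = -2320*((4 - 264) + 4) = -2320*(-260 + 4) = -2320*(-256) = -29*(-20480) = 593920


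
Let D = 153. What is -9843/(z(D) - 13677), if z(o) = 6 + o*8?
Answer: 3281/4149 ≈ 0.79079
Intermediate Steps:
z(o) = 6 + 8*o
-9843/(z(D) - 13677) = -9843/((6 + 8*153) - 13677) = -9843/((6 + 1224) - 13677) = -9843/(1230 - 13677) = -9843/(-12447) = -9843*(-1/12447) = 3281/4149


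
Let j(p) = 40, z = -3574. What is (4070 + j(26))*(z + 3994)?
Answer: 1726200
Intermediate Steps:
(4070 + j(26))*(z + 3994) = (4070 + 40)*(-3574 + 3994) = 4110*420 = 1726200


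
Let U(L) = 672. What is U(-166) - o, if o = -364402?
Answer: 365074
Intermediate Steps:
U(-166) - o = 672 - 1*(-364402) = 672 + 364402 = 365074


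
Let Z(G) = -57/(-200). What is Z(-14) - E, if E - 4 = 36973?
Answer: -7395343/200 ≈ -36977.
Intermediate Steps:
Z(G) = 57/200 (Z(G) = -57*(-1/200) = 57/200)
E = 36977 (E = 4 + 36973 = 36977)
Z(-14) - E = 57/200 - 1*36977 = 57/200 - 36977 = -7395343/200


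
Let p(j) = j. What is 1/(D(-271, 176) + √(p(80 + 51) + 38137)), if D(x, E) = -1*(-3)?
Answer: -1/12753 + 2*√1063/12753 ≈ 0.0050347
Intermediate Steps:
D(x, E) = 3
1/(D(-271, 176) + √(p(80 + 51) + 38137)) = 1/(3 + √((80 + 51) + 38137)) = 1/(3 + √(131 + 38137)) = 1/(3 + √38268) = 1/(3 + 6*√1063)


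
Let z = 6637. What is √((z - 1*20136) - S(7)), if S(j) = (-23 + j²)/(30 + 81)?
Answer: I*√166324065/111 ≈ 116.19*I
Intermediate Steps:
S(j) = -23/111 + j²/111 (S(j) = (-23 + j²)/111 = (-23 + j²)*(1/111) = -23/111 + j²/111)
√((z - 1*20136) - S(7)) = √((6637 - 1*20136) - (-23/111 + (1/111)*7²)) = √((6637 - 20136) - (-23/111 + (1/111)*49)) = √(-13499 - (-23/111 + 49/111)) = √(-13499 - 1*26/111) = √(-13499 - 26/111) = √(-1498415/111) = I*√166324065/111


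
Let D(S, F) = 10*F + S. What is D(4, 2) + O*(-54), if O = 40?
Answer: -2136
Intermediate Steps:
D(S, F) = S + 10*F
D(4, 2) + O*(-54) = (4 + 10*2) + 40*(-54) = (4 + 20) - 2160 = 24 - 2160 = -2136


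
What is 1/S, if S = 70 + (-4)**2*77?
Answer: 1/1302 ≈ 0.00076805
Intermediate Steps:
S = 1302 (S = 70 + 16*77 = 70 + 1232 = 1302)
1/S = 1/1302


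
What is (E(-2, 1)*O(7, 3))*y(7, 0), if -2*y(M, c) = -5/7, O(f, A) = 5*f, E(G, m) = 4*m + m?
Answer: 125/2 ≈ 62.500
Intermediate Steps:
E(G, m) = 5*m
y(M, c) = 5/14 (y(M, c) = -(-5)/(2*7) = -1/2*(-5/7) = 5/14)
(E(-2, 1)*O(7, 3))*y(7, 0) = ((5*1)*(5*7))*(5/14) = (5*35)*(5/14) = 175*(5/14) = 125/2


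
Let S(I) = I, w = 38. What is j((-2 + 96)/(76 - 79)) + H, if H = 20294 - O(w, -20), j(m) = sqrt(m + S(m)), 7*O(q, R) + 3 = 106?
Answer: 141955/7 + 2*I*sqrt(141)/3 ≈ 20279.0 + 7.9162*I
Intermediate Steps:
O(q, R) = 103/7 (O(q, R) = -3/7 + (1/7)*106 = -3/7 + 106/7 = 103/7)
j(m) = sqrt(2)*sqrt(m) (j(m) = sqrt(m + m) = sqrt(2*m) = sqrt(2)*sqrt(m))
H = 141955/7 (H = 20294 - 1*103/7 = 20294 - 103/7 = 141955/7 ≈ 20279.)
j((-2 + 96)/(76 - 79)) + H = sqrt(2)*sqrt((-2 + 96)/(76 - 79)) + 141955/7 = sqrt(2)*sqrt(94/(-3)) + 141955/7 = sqrt(2)*sqrt(94*(-1/3)) + 141955/7 = sqrt(2)*sqrt(-94/3) + 141955/7 = sqrt(2)*(I*sqrt(282)/3) + 141955/7 = 2*I*sqrt(141)/3 + 141955/7 = 141955/7 + 2*I*sqrt(141)/3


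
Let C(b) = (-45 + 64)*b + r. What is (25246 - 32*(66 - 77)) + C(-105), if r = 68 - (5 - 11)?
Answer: 23677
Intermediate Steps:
r = 74 (r = 68 - 1*(-6) = 68 + 6 = 74)
C(b) = 74 + 19*b (C(b) = (-45 + 64)*b + 74 = 19*b + 74 = 74 + 19*b)
(25246 - 32*(66 - 77)) + C(-105) = (25246 - 32*(66 - 77)) + (74 + 19*(-105)) = (25246 - 32*(-11)) + (74 - 1995) = (25246 + 352) - 1921 = 25598 - 1921 = 23677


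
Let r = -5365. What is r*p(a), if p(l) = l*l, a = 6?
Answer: -193140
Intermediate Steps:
p(l) = l²
r*p(a) = -5365*6² = -5365*36 = -193140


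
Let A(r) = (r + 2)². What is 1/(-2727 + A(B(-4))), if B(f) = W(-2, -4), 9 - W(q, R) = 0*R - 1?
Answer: -1/2583 ≈ -0.00038715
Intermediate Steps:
W(q, R) = 10 (W(q, R) = 9 - (0*R - 1) = 9 - (0 - 1) = 9 - 1*(-1) = 9 + 1 = 10)
B(f) = 10
A(r) = (2 + r)²
1/(-2727 + A(B(-4))) = 1/(-2727 + (2 + 10)²) = 1/(-2727 + 12²) = 1/(-2727 + 144) = 1/(-2583) = -1/2583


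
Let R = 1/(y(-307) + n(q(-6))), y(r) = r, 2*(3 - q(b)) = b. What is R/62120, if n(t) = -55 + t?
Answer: -1/22114720 ≈ -4.5219e-8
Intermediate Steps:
q(b) = 3 - b/2
R = -1/356 (R = 1/(-307 + (-55 + (3 - ½*(-6)))) = 1/(-307 + (-55 + (3 + 3))) = 1/(-307 + (-55 + 6)) = 1/(-307 - 49) = 1/(-356) = -1/356 ≈ -0.0028090)
R/62120 = -1/356/62120 = -1/356*1/62120 = -1/22114720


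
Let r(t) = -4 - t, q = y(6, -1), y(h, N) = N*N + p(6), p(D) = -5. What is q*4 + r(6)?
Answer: -26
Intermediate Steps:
y(h, N) = -5 + N² (y(h, N) = N*N - 5 = N² - 5 = -5 + N²)
q = -4 (q = -5 + (-1)² = -5 + 1 = -4)
q*4 + r(6) = -4*4 + (-4 - 1*6) = -16 + (-4 - 6) = -16 - 10 = -26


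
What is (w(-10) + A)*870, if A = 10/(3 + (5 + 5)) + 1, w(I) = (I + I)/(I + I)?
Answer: 31320/13 ≈ 2409.2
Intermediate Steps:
w(I) = 1 (w(I) = (2*I)/((2*I)) = (2*I)*(1/(2*I)) = 1)
A = 23/13 (A = 10/(3 + 10) + 1 = 10/13 + 1 = 23/13 ≈ 1.7692)
(w(-10) + A)*870 = (1 + 23/13)*870 = (36/13)*870 = 31320/13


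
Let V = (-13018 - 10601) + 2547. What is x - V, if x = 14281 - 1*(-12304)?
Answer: 47657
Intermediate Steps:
V = -21072 (V = -23619 + 2547 = -21072)
x = 26585 (x = 14281 + 12304 = 26585)
x - V = 26585 - 1*(-21072) = 26585 + 21072 = 47657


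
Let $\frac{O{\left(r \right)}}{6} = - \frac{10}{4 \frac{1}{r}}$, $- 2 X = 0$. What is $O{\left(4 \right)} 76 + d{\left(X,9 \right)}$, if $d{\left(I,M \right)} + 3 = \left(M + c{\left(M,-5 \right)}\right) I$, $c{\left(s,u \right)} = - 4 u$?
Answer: $-4563$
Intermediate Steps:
$X = 0$ ($X = \left(- \frac{1}{2}\right) 0 = 0$)
$O{\left(r \right)} = - 15 r$ ($O{\left(r \right)} = 6 \left(- \frac{10}{4 \frac{1}{r}}\right) = 6 \left(- 10 \frac{r}{4}\right) = 6 \left(- \frac{5 r}{2}\right) = - 15 r$)
$d{\left(I,M \right)} = -3 + I \left(20 + M\right)$ ($d{\left(I,M \right)} = -3 + \left(M - -20\right) I = -3 + \left(M + 20\right) I = -3 + \left(20 + M\right) I = -3 + I \left(20 + M\right)$)
$O{\left(4 \right)} 76 + d{\left(X,9 \right)} = \left(-15\right) 4 \cdot 76 + \left(-3 + 20 \cdot 0 + 0 \cdot 9\right) = \left(-60\right) 76 + \left(-3 + 0 + 0\right) = -4560 - 3 = -4563$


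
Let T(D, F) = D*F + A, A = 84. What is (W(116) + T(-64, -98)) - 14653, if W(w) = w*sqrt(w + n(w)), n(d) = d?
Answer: -8297 + 232*sqrt(58) ≈ -6530.1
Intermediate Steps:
T(D, F) = 84 + D*F (T(D, F) = D*F + 84 = 84 + D*F)
W(w) = sqrt(2)*w**(3/2) (W(w) = w*sqrt(w + w) = w*sqrt(2*w) = w*(sqrt(2)*sqrt(w)) = sqrt(2)*w**(3/2))
(W(116) + T(-64, -98)) - 14653 = (sqrt(2)*116**(3/2) + (84 - 64*(-98))) - 14653 = (sqrt(2)*(232*sqrt(29)) + (84 + 6272)) - 14653 = (232*sqrt(58) + 6356) - 14653 = (6356 + 232*sqrt(58)) - 14653 = -8297 + 232*sqrt(58)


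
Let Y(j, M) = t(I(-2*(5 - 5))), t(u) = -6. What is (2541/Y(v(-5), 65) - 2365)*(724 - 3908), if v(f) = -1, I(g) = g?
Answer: 8878584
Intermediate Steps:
Y(j, M) = -6
(2541/Y(v(-5), 65) - 2365)*(724 - 3908) = (2541/(-6) - 2365)*(724 - 3908) = (2541*(-⅙) - 2365)*(-3184) = (-847/2 - 2365)*(-3184) = -5577/2*(-3184) = 8878584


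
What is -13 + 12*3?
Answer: 23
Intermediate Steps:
-13 + 12*3 = -13 + 36 = 23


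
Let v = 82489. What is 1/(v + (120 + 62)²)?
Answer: 1/115613 ≈ 8.6495e-6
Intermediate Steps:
1/(v + (120 + 62)²) = 1/(82489 + (120 + 62)²) = 1/(82489 + 182²) = 1/(82489 + 33124) = 1/115613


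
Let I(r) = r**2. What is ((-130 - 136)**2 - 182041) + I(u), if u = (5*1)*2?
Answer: -111185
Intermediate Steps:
u = 10 (u = 5*2 = 10)
((-130 - 136)**2 - 182041) + I(u) = ((-130 - 136)**2 - 182041) + 10**2 = ((-266)**2 - 182041) + 100 = (70756 - 182041) + 100 = -111285 + 100 = -111185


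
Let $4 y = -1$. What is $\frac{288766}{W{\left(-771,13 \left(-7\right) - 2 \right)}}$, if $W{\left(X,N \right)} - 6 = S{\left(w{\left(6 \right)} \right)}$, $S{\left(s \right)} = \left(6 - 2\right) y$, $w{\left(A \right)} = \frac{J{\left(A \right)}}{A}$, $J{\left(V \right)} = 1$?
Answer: $\frac{288766}{5} \approx 57753.0$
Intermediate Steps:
$y = - \frac{1}{4}$ ($y = \frac{1}{4} \left(-1\right) = - \frac{1}{4} \approx -0.25$)
$w{\left(A \right)} = \frac{1}{A}$ ($w{\left(A \right)} = 1 \frac{1}{A} = \frac{1}{A}$)
$S{\left(s \right)} = -1$ ($S{\left(s \right)} = \left(6 - 2\right) \left(- \frac{1}{4}\right) = 4 \left(- \frac{1}{4}\right) = -1$)
$W{\left(X,N \right)} = 5$ ($W{\left(X,N \right)} = 6 - 1 = 5$)
$\frac{288766}{W{\left(-771,13 \left(-7\right) - 2 \right)}} = \frac{288766}{5}$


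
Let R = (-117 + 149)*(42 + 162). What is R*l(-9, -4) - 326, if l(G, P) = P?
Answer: -26438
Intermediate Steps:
R = 6528 (R = 32*204 = 6528)
R*l(-9, -4) - 326 = 6528*(-4) - 326 = -26112 - 326 = -26438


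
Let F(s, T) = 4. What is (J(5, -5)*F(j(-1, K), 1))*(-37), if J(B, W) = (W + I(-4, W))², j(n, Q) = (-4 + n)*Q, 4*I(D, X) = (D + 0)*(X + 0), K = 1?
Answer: 0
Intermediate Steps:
I(D, X) = D*X/4 (I(D, X) = ((D + 0)*(X + 0))/4 = (D*X)/4 = D*X/4)
j(n, Q) = Q*(-4 + n)
J(B, W) = 0 (J(B, W) = (W + (¼)*(-4)*W)² = (W - W)² = 0² = 0)
(J(5, -5)*F(j(-1, K), 1))*(-37) = (0*4)*(-37) = 0*(-37) = 0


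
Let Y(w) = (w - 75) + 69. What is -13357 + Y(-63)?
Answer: -13426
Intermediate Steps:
Y(w) = -6 + w (Y(w) = (-75 + w) + 69 = -6 + w)
-13357 + Y(-63) = -13357 + (-6 - 63) = -13357 - 69 = -13426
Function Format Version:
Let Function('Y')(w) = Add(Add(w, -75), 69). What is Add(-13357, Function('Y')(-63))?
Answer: -13426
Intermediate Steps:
Function('Y')(w) = Add(-6, w) (Function('Y')(w) = Add(Add(-75, w), 69) = Add(-6, w))
Add(-13357, Function('Y')(-63)) = Add(-13357, Add(-6, -63)) = Add(-13357, -69) = -13426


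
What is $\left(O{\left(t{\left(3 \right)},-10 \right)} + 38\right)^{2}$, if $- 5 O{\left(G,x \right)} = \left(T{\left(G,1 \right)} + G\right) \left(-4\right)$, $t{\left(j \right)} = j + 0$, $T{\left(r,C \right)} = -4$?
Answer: $\frac{34596}{25} \approx 1383.8$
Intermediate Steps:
$t{\left(j \right)} = j$
$O{\left(G,x \right)} = - \frac{16}{5} + \frac{4 G}{5}$ ($O{\left(G,x \right)} = - \frac{\left(-4 + G\right) \left(-4\right)}{5} = - \frac{16 - 4 G}{5} = - \frac{16}{5} + \frac{4 G}{5}$)
$\left(O{\left(t{\left(3 \right)},-10 \right)} + 38\right)^{2} = \left(\left(- \frac{16}{5} + \frac{4}{5} \cdot 3\right) + 38\right)^{2} = \left(\left(- \frac{16}{5} + \frac{12}{5}\right) + 38\right)^{2} = \left(- \frac{4}{5} + 38\right)^{2} = \left(\frac{186}{5}\right)^{2} = \frac{34596}{25}$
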